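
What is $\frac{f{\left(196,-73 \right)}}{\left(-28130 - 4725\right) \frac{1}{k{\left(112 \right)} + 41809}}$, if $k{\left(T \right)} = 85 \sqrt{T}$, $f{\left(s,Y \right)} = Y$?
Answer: $\frac{3052057}{32855} + \frac{4964 \sqrt{7}}{6571} \approx 94.893$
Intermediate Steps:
$\frac{f{\left(196,-73 \right)}}{\left(-28130 - 4725\right) \frac{1}{k{\left(112 \right)} + 41809}} = - \frac{73}{\left(-28130 - 4725\right) \frac{1}{85 \sqrt{112} + 41809}} = - \frac{73}{\left(-32855\right) \frac{1}{85 \cdot 4 \sqrt{7} + 41809}} = - \frac{73}{\left(-32855\right) \frac{1}{340 \sqrt{7} + 41809}} = - \frac{73}{\left(-32855\right) \frac{1}{41809 + 340 \sqrt{7}}} = - 73 \left(- \frac{41809}{32855} - \frac{68 \sqrt{7}}{6571}\right) = \frac{3052057}{32855} + \frac{4964 \sqrt{7}}{6571}$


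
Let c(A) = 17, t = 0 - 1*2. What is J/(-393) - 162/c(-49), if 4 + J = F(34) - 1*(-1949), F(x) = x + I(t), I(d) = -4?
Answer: -97241/6681 ≈ -14.555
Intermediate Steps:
t = -2 (t = 0 - 2 = -2)
F(x) = -4 + x (F(x) = x - 4 = -4 + x)
J = 1975 (J = -4 + ((-4 + 34) - 1*(-1949)) = -4 + (30 + 1949) = -4 + 1979 = 1975)
J/(-393) - 162/c(-49) = 1975/(-393) - 162/17 = 1975*(-1/393) - 162*1/17 = -1975/393 - 162/17 = -97241/6681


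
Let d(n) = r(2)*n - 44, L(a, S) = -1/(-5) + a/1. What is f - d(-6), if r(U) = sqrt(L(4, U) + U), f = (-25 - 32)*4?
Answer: -184 + 6*sqrt(155)/5 ≈ -169.06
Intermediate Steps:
L(a, S) = 1/5 + a (L(a, S) = -1*(-1/5) + a*1 = 1/5 + a)
f = -228 (f = -57*4 = -228)
r(U) = sqrt(21/5 + U) (r(U) = sqrt((1/5 + 4) + U) = sqrt(21/5 + U))
d(n) = -44 + n*sqrt(155)/5 (d(n) = (sqrt(105 + 25*2)/5)*n - 44 = (sqrt(105 + 50)/5)*n - 44 = (sqrt(155)/5)*n - 44 = n*sqrt(155)/5 - 44 = -44 + n*sqrt(155)/5)
f - d(-6) = -228 - (-44 + (1/5)*(-6)*sqrt(155)) = -228 - (-44 - 6*sqrt(155)/5) = -228 + (44 + 6*sqrt(155)/5) = -184 + 6*sqrt(155)/5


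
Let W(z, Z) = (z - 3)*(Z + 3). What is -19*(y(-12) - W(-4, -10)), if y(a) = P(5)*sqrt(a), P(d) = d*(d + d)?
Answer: 931 - 1900*I*sqrt(3) ≈ 931.0 - 3290.9*I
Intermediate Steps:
W(z, Z) = (-3 + z)*(3 + Z)
P(d) = 2*d**2 (P(d) = d*(2*d) = 2*d**2)
y(a) = 50*sqrt(a) (y(a) = (2*5**2)*sqrt(a) = (2*25)*sqrt(a) = 50*sqrt(a))
-19*(y(-12) - W(-4, -10)) = -19*(50*sqrt(-12) - (-9 - 3*(-10) + 3*(-4) - 10*(-4))) = -19*(50*(2*I*sqrt(3)) - (-9 + 30 - 12 + 40)) = -19*(100*I*sqrt(3) - 1*49) = -19*(100*I*sqrt(3) - 49) = -19*(-49 + 100*I*sqrt(3)) = 931 - 1900*I*sqrt(3)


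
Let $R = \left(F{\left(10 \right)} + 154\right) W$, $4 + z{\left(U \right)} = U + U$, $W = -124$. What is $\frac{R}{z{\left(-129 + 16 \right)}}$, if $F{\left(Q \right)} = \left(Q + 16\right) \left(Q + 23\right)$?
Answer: $\frac{2728}{5} \approx 545.6$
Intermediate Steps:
$z{\left(U \right)} = -4 + 2 U$ ($z{\left(U \right)} = -4 + \left(U + U\right) = -4 + 2 U$)
$F{\left(Q \right)} = \left(16 + Q\right) \left(23 + Q\right)$
$R = -125488$ ($R = \left(\left(368 + 10^{2} + 39 \cdot 10\right) + 154\right) \left(-124\right) = \left(\left(368 + 100 + 390\right) + 154\right) \left(-124\right) = \left(858 + 154\right) \left(-124\right) = 1012 \left(-124\right) = -125488$)
$\frac{R}{z{\left(-129 + 16 \right)}} = - \frac{125488}{-4 + 2 \left(-129 + 16\right)} = - \frac{125488}{-4 + 2 \left(-113\right)} = - \frac{125488}{-4 - 226} = - \frac{125488}{-230} = \left(-125488\right) \left(- \frac{1}{230}\right) = \frac{2728}{5}$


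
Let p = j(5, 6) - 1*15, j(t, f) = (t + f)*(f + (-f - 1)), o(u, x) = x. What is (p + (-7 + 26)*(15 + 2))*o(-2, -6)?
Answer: -1782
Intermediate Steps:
j(t, f) = -f - t (j(t, f) = (f + t)*(f + (-1 - f)) = (f + t)*(-1) = -f - t)
p = -26 (p = (-1*6 - 1*5) - 1*15 = (-6 - 5) - 15 = -11 - 15 = -26)
(p + (-7 + 26)*(15 + 2))*o(-2, -6) = (-26 + (-7 + 26)*(15 + 2))*(-6) = (-26 + 19*17)*(-6) = (-26 + 323)*(-6) = 297*(-6) = -1782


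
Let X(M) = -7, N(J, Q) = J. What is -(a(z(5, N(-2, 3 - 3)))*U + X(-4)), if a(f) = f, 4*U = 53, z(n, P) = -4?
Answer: 60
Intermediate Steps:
U = 53/4 (U = (¼)*53 = 53/4 ≈ 13.250)
-(a(z(5, N(-2, 3 - 3)))*U + X(-4)) = -(-4*53/4 - 7) = -(-53 - 7) = -1*(-60) = 60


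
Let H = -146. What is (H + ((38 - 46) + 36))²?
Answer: 13924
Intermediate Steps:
(H + ((38 - 46) + 36))² = (-146 + ((38 - 46) + 36))² = (-146 + (-8 + 36))² = (-146 + 28)² = (-118)² = 13924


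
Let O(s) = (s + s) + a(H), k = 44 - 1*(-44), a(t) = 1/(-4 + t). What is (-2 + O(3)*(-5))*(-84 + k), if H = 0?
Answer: -123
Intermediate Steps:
k = 88 (k = 44 + 44 = 88)
O(s) = -¼ + 2*s (O(s) = (s + s) + 1/(-4 + 0) = 2*s + 1/(-4) = 2*s - ¼ = -¼ + 2*s)
(-2 + O(3)*(-5))*(-84 + k) = (-2 + (-¼ + 2*3)*(-5))*(-84 + 88) = (-2 + (-¼ + 6)*(-5))*4 = (-2 + (23/4)*(-5))*4 = (-2 - 115/4)*4 = -123/4*4 = -123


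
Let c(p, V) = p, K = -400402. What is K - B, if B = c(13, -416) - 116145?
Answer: -284270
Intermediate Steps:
B = -116132 (B = 13 - 116145 = -116132)
K - B = -400402 - 1*(-116132) = -400402 + 116132 = -284270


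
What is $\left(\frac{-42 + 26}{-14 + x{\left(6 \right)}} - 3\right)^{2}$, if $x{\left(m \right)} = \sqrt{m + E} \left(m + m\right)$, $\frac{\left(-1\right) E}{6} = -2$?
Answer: $\frac{3475081}{358801} + \frac{533664 \sqrt{2}}{358801} \approx 11.789$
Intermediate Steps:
$E = 12$ ($E = \left(-6\right) \left(-2\right) = 12$)
$x{\left(m \right)} = 2 m \sqrt{12 + m}$ ($x{\left(m \right)} = \sqrt{m + 12} \left(m + m\right) = \sqrt{12 + m} 2 m = 2 m \sqrt{12 + m}$)
$\left(\frac{-42 + 26}{-14 + x{\left(6 \right)}} - 3\right)^{2} = \left(\frac{-42 + 26}{-14 + 2 \cdot 6 \sqrt{12 + 6}} - 3\right)^{2} = \left(- \frac{16}{-14 + 2 \cdot 6 \sqrt{18}} + \left(-39 + 36\right)\right)^{2} = \left(- \frac{16}{-14 + 2 \cdot 6 \cdot 3 \sqrt{2}} - 3\right)^{2} = \left(- \frac{16}{-14 + 36 \sqrt{2}} - 3\right)^{2} = \left(-3 - \frac{16}{-14 + 36 \sqrt{2}}\right)^{2}$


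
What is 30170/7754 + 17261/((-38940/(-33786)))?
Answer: 376929472657/25161730 ≈ 14980.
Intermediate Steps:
30170/7754 + 17261/((-38940/(-33786))) = 30170*(1/7754) + 17261/((-38940*(-1/33786))) = 15085/3877 + 17261/(6490/5631) = 15085/3877 + 17261*(5631/6490) = 15085/3877 + 97196691/6490 = 376929472657/25161730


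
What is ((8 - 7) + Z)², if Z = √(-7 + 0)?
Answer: (1 + I*√7)² ≈ -6.0 + 5.2915*I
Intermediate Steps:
Z = I*√7 (Z = √(-7) = I*√7 ≈ 2.6458*I)
((8 - 7) + Z)² = ((8 - 7) + I*√7)² = (1 + I*√7)²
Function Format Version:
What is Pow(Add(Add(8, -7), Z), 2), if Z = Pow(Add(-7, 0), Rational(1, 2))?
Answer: Pow(Add(1, Mul(I, Pow(7, Rational(1, 2)))), 2) ≈ Add(-6.0000, Mul(5.2915, I))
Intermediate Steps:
Z = Mul(I, Pow(7, Rational(1, 2))) (Z = Pow(-7, Rational(1, 2)) = Mul(I, Pow(7, Rational(1, 2))) ≈ Mul(2.6458, I))
Pow(Add(Add(8, -7), Z), 2) = Pow(Add(Add(8, -7), Mul(I, Pow(7, Rational(1, 2)))), 2) = Pow(Add(1, Mul(I, Pow(7, Rational(1, 2)))), 2)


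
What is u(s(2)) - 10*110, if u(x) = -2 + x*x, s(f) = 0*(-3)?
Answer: -1102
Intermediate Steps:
s(f) = 0
u(x) = -2 + x²
u(s(2)) - 10*110 = (-2 + 0²) - 10*110 = (-2 + 0) - 1100 = -2 - 1100 = -1102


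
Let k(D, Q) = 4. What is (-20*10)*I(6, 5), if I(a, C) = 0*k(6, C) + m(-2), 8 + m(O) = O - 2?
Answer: 2400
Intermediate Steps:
m(O) = -10 + O (m(O) = -8 + (O - 2) = -8 + (-2 + O) = -10 + O)
I(a, C) = -12 (I(a, C) = 0*4 + (-10 - 2) = 0 - 12 = -12)
(-20*10)*I(6, 5) = -20*10*(-12) = -200*(-12) = 2400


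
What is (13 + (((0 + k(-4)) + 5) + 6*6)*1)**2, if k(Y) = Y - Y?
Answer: 2916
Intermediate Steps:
k(Y) = 0
(13 + (((0 + k(-4)) + 5) + 6*6)*1)**2 = (13 + (((0 + 0) + 5) + 6*6)*1)**2 = (13 + ((0 + 5) + 36)*1)**2 = (13 + (5 + 36)*1)**2 = (13 + 41*1)**2 = (13 + 41)**2 = 54**2 = 2916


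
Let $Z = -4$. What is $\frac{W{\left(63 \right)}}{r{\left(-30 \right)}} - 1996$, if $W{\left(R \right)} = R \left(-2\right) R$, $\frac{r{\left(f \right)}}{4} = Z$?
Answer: $- \frac{11999}{8} \approx -1499.9$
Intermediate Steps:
$r{\left(f \right)} = -16$ ($r{\left(f \right)} = 4 \left(-4\right) = -16$)
$W{\left(R \right)} = - 2 R^{2}$ ($W{\left(R \right)} = - 2 R R = - 2 R^{2}$)
$\frac{W{\left(63 \right)}}{r{\left(-30 \right)}} - 1996 = \frac{\left(-2\right) 63^{2}}{-16} - 1996 = \left(-2\right) 3969 \left(- \frac{1}{16}\right) - 1996 = \left(-7938\right) \left(- \frac{1}{16}\right) - 1996 = \frac{3969}{8} - 1996 = - \frac{11999}{8}$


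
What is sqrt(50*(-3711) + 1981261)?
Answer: sqrt(1795711) ≈ 1340.0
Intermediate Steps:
sqrt(50*(-3711) + 1981261) = sqrt(-185550 + 1981261) = sqrt(1795711)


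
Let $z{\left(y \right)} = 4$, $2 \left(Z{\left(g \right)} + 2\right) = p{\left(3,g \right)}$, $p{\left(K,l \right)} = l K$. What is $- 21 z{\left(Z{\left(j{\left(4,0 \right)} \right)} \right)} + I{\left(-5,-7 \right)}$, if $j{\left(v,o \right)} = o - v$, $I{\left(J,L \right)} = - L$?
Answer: $-77$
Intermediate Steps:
$p{\left(K,l \right)} = K l$
$Z{\left(g \right)} = -2 + \frac{3 g}{2}$
$- 21 z{\left(Z{\left(j{\left(4,0 \right)} \right)} \right)} + I{\left(-5,-7 \right)} = \left(-21\right) 4 - -7 = -84 + 7 = -77$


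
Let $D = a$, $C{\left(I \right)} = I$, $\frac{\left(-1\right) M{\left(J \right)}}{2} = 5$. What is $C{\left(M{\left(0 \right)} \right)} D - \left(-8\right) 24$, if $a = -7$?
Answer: $262$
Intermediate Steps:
$M{\left(J \right)} = -10$ ($M{\left(J \right)} = \left(-2\right) 5 = -10$)
$D = -7$
$C{\left(M{\left(0 \right)} \right)} D - \left(-8\right) 24 = \left(-10\right) \left(-7\right) - \left(-8\right) 24 = 70 - -192 = 70 + 192 = 262$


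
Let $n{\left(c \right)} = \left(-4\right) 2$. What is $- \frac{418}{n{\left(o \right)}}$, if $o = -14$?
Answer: $\frac{209}{4} \approx 52.25$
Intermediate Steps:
$n{\left(c \right)} = -8$
$- \frac{418}{n{\left(o \right)}} = - \frac{418}{-8} = \left(-418\right) \left(- \frac{1}{8}\right) = \frac{209}{4}$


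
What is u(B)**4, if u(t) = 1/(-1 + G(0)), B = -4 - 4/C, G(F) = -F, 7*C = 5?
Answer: 1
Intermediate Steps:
C = 5/7 (C = (1/7)*5 = 5/7 ≈ 0.71429)
B = -48/5 (B = -4 - 4/5/7 = -4 - 4*7/5 = -4 - 28/5 = -48/5 ≈ -9.6000)
u(t) = -1 (u(t) = 1/(-1 - 1*0) = 1/(-1 + 0) = 1/(-1) = -1)
u(B)**4 = (-1)**4 = 1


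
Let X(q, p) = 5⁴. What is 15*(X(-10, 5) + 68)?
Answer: 10395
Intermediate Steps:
X(q, p) = 625
15*(X(-10, 5) + 68) = 15*(625 + 68) = 15*693 = 10395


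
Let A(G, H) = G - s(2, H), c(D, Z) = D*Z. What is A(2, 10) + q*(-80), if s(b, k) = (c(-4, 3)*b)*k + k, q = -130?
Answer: 10632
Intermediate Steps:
s(b, k) = k - 12*b*k (s(b, k) = ((-4*3)*b)*k + k = (-12*b)*k + k = -12*b*k + k = k - 12*b*k)
A(G, H) = G + 23*H (A(G, H) = G - H*(1 - 12*2) = G - H*(1 - 24) = G - H*(-23) = G - (-23)*H = G + 23*H)
A(2, 10) + q*(-80) = (2 + 23*10) - 130*(-80) = (2 + 230) + 10400 = 232 + 10400 = 10632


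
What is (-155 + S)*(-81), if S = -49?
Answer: 16524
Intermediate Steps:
(-155 + S)*(-81) = (-155 - 49)*(-81) = -204*(-81) = 16524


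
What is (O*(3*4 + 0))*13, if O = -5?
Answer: -780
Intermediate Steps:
(O*(3*4 + 0))*13 = -5*(3*4 + 0)*13 = -5*(12 + 0)*13 = -5*12*13 = -60*13 = -780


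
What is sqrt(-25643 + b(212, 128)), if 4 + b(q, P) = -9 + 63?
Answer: I*sqrt(25593) ≈ 159.98*I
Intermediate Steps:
b(q, P) = 50 (b(q, P) = -4 + (-9 + 63) = -4 + 54 = 50)
sqrt(-25643 + b(212, 128)) = sqrt(-25643 + 50) = sqrt(-25593) = I*sqrt(25593)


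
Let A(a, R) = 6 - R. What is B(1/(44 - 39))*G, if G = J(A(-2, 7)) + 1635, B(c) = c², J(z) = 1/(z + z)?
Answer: 3269/50 ≈ 65.380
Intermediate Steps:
J(z) = 1/(2*z)
G = 3269/2 (G = 1/(2*(6 - 1*7)) + 1635 = 1/(2*(6 - 7)) + 1635 = (½)/(-1) + 1635 = (½)*(-1) + 1635 = -½ + 1635 = 3269/2 ≈ 1634.5)
B(1/(44 - 39))*G = (1/(44 - 39))²*(3269/2) = (1/5)²*(3269/2) = (⅕)²*(3269/2) = (1/25)*(3269/2) = 3269/50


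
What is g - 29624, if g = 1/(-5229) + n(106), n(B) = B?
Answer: -154349623/5229 ≈ -29518.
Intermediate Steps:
g = 554273/5229 (g = 1/(-5229) + 106 = -1/5229 + 106 = 554273/5229 ≈ 106.00)
g - 29624 = 554273/5229 - 29624 = -154349623/5229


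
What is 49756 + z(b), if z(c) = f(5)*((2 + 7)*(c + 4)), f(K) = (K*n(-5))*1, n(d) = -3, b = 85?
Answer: 37741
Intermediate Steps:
f(K) = -3*K (f(K) = (K*(-3))*1 = -3*K*1 = -3*K)
z(c) = -540 - 135*c (z(c) = (-3*5)*((2 + 7)*(c + 4)) = -135*(4 + c) = -15*(36 + 9*c) = -540 - 135*c)
49756 + z(b) = 49756 + (-540 - 135*85) = 49756 + (-540 - 11475) = 49756 - 12015 = 37741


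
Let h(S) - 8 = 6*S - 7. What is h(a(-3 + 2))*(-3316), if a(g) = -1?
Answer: 16580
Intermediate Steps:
h(S) = 1 + 6*S (h(S) = 8 + (6*S - 7) = 8 + (-7 + 6*S) = 1 + 6*S)
h(a(-3 + 2))*(-3316) = (1 + 6*(-1))*(-3316) = (1 - 6)*(-3316) = -5*(-3316) = 16580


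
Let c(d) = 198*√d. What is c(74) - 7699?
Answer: -7699 + 198*√74 ≈ -5995.7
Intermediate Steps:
c(74) - 7699 = 198*√74 - 7699 = -7699 + 198*√74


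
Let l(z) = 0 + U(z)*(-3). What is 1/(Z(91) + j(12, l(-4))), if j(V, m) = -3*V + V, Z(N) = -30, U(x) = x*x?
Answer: -1/54 ≈ -0.018519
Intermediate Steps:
U(x) = x²
l(z) = -3*z² (l(z) = 0 + z²*(-3) = 0 - 3*z² = -3*z²)
j(V, m) = -2*V
1/(Z(91) + j(12, l(-4))) = 1/(-30 - 2*12) = 1/(-30 - 24) = 1/(-54) = -1/54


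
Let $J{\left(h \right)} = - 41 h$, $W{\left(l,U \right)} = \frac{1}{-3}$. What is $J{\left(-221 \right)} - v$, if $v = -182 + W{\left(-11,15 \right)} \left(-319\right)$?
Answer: $\frac{27410}{3} \approx 9136.7$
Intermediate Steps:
$W{\left(l,U \right)} = - \frac{1}{3}$
$v = - \frac{227}{3}$ ($v = -182 - - \frac{319}{3} = -182 + \frac{319}{3} = - \frac{227}{3} \approx -75.667$)
$J{\left(-221 \right)} - v = \left(-41\right) \left(-221\right) - - \frac{227}{3} = 9061 + \frac{227}{3} = \frac{27410}{3}$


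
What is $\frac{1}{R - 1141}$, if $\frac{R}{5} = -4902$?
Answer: $- \frac{1}{25651} \approx -3.8985 \cdot 10^{-5}$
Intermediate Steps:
$R = -24510$ ($R = 5 \left(-4902\right) = -24510$)
$\frac{1}{R - 1141} = \frac{1}{-24510 - 1141} = \frac{1}{-25651} = - \frac{1}{25651}$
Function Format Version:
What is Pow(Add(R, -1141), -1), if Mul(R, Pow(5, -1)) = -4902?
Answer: Rational(-1, 25651) ≈ -3.8985e-5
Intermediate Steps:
R = -24510 (R = Mul(5, -4902) = -24510)
Pow(Add(R, -1141), -1) = Pow(Add(-24510, -1141), -1) = Pow(-25651, -1) = Rational(-1, 25651)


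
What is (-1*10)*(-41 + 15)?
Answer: 260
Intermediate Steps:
(-1*10)*(-41 + 15) = -10*(-26) = 260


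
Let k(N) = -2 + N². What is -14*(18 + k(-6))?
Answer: -728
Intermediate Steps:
-14*(18 + k(-6)) = -14*(18 + (-2 + (-6)²)) = -14*(18 + (-2 + 36)) = -14*(18 + 34) = -14*52 = -728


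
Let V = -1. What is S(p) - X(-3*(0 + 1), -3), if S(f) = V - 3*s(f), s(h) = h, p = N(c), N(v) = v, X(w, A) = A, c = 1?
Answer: -1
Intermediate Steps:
p = 1
S(f) = -1 - 3*f
S(p) - X(-3*(0 + 1), -3) = (-1 - 3*1) - 1*(-3) = (-1 - 3) + 3 = -4 + 3 = -1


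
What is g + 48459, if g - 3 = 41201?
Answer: 89663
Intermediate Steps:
g = 41204 (g = 3 + 41201 = 41204)
g + 48459 = 41204 + 48459 = 89663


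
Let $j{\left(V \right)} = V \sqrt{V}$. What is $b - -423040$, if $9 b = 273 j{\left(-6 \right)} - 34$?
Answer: $\frac{3807326}{9} - 182 i \sqrt{6} \approx 4.2304 \cdot 10^{5} - 445.81 i$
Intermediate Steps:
$j{\left(V \right)} = V^{\frac{3}{2}}$
$b = - \frac{34}{9} - 182 i \sqrt{6}$ ($b = \frac{273 \left(-6\right)^{\frac{3}{2}} - 34}{9} = \frac{273 \left(- 6 i \sqrt{6}\right) - 34}{9} = \frac{- 1638 i \sqrt{6} - 34}{9} = \frac{-34 - 1638 i \sqrt{6}}{9} = - \frac{34}{9} - 182 i \sqrt{6} \approx -3.7778 - 445.81 i$)
$b - -423040 = \left(- \frac{34}{9} - 182 i \sqrt{6}\right) - -423040 = \left(- \frac{34}{9} - 182 i \sqrt{6}\right) + 423040 = \frac{3807326}{9} - 182 i \sqrt{6}$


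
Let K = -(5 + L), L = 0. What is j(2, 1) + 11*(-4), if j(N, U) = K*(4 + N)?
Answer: -74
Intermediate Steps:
K = -5 (K = -(5 + 0) = -1*5 = -5)
j(N, U) = -20 - 5*N (j(N, U) = -5*(4 + N) = -20 - 5*N)
j(2, 1) + 11*(-4) = (-20 - 5*2) + 11*(-4) = (-20 - 10) - 44 = -30 - 44 = -74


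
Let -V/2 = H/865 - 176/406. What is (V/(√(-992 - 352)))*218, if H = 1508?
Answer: 4178406*I*√21/1229165 ≈ 15.578*I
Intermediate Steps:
V = -460008/175595 (V = -2*(1508/865 - 176/406) = -2*(1508*(1/865) - 176*1/406) = -2*(1508/865 - 88/203) = -2*230004/175595 = -460008/175595 ≈ -2.6197)
(V/(√(-992 - 352)))*218 = -460008/(175595*√(-992 - 352))*218 = -460008*(-I*√21/168)/175595*218 = -(-19167)*I*√21/1229165*218 = (19167*I*√21/1229165)*218 = 4178406*I*√21/1229165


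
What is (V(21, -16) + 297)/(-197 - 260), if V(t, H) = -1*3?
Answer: -294/457 ≈ -0.64333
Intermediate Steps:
V(t, H) = -3
(V(21, -16) + 297)/(-197 - 260) = (-3 + 297)/(-197 - 260) = 294/(-457) = 294*(-1/457) = -294/457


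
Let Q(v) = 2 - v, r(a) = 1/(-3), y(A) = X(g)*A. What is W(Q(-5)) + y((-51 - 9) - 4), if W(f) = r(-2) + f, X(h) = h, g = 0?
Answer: 20/3 ≈ 6.6667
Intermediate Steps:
y(A) = 0 (y(A) = 0*A = 0)
r(a) = -1/3
W(f) = -1/3 + f
W(Q(-5)) + y((-51 - 9) - 4) = (-1/3 + (2 - 1*(-5))) + 0 = (-1/3 + (2 + 5)) + 0 = (-1/3 + 7) + 0 = 20/3 + 0 = 20/3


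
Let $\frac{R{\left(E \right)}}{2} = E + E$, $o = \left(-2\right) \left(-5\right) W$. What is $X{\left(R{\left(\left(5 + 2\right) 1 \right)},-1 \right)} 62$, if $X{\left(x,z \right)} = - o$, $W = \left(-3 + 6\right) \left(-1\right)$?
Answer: $1860$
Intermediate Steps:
$W = -3$ ($W = 3 \left(-1\right) = -3$)
$o = -30$ ($o = \left(-2\right) \left(-5\right) \left(-3\right) = 10 \left(-3\right) = -30$)
$R{\left(E \right)} = 4 E$ ($R{\left(E \right)} = 2 \left(E + E\right) = 2 \cdot 2 E = 4 E$)
$X{\left(x,z \right)} = 30$ ($X{\left(x,z \right)} = \left(-1\right) \left(-30\right) = 30$)
$X{\left(R{\left(\left(5 + 2\right) 1 \right)},-1 \right)} 62 = 30 \cdot 62 = 1860$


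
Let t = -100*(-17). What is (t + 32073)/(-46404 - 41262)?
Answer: -33773/87666 ≈ -0.38525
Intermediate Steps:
t = 1700
(t + 32073)/(-46404 - 41262) = (1700 + 32073)/(-46404 - 41262) = 33773/(-87666) = 33773*(-1/87666) = -33773/87666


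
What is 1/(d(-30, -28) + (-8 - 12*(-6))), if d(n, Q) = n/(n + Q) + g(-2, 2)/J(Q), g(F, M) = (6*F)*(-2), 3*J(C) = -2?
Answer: 29/827 ≈ 0.035066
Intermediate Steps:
J(C) = -2/3 (J(C) = (1/3)*(-2) = -2/3)
g(F, M) = -12*F
d(n, Q) = -36 + n/(Q + n) (d(n, Q) = n/(n + Q) + (-12*(-2))/(-2/3) = n/(Q + n) + 24*(-3/2) = n/(Q + n) - 36 = -36 + n/(Q + n))
1/(d(-30, -28) + (-8 - 12*(-6))) = 1/((-36*(-28) - 35*(-30))/(-28 - 30) + (-8 - 12*(-6))) = 1/((1008 + 1050)/(-58) + (-8 + 72)) = 1/(-1/58*2058 + 64) = 1/(-1029/29 + 64) = 1/(827/29) = 29/827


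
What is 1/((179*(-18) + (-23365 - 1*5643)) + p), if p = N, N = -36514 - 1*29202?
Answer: -1/97946 ≈ -1.0210e-5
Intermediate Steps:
N = -65716 (N = -36514 - 29202 = -65716)
p = -65716
1/((179*(-18) + (-23365 - 1*5643)) + p) = 1/((179*(-18) + (-23365 - 1*5643)) - 65716) = 1/((-3222 + (-23365 - 5643)) - 65716) = 1/((-3222 - 29008) - 65716) = 1/(-32230 - 65716) = 1/(-97946) = -1/97946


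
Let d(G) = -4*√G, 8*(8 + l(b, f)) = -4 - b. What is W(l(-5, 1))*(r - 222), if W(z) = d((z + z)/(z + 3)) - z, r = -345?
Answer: -35721/8 + 2268*√546/13 ≈ -388.54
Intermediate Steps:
l(b, f) = -17/2 - b/8 (l(b, f) = -8 + (-4 - b)/8 = -8 + (-½ - b/8) = -17/2 - b/8)
W(z) = -z - 4*√2*√(z/(3 + z)) (W(z) = -4*√((z + z)/(z + 3)) - z = -4*√(2*z/(3 + z)) - z = -4*√2*√(z/(3 + z)) - z = -z - 4*√2*√(z/(3 + z)))
W(l(-5, 1))*(r - 222) = (-(-17/2 - ⅛*(-5)) - 4*√2*√((-17/2 - ⅛*(-5))/(3 + (-17/2 - ⅛*(-5)))))*(-345 - 222) = (-(-17/2 + 5/8) - 4*√2*√((-17/2 + 5/8)/(3 + (-17/2 + 5/8))))*(-567) = (-1*(-63/8) - 4*√2*√(-63/(8*(3 - 63/8))))*(-567) = (63/8 - 4*√2*√(-63/(8*(-39/8))))*(-567) = (63/8 - 4*√2*√(-63/8*(-8/39)))*(-567) = (63/8 - 4*√2*√(21/13))*(-567) = (63/8 - 4*√2*√273/13)*(-567) = (63/8 - 4*√546/13)*(-567) = -35721/8 + 2268*√546/13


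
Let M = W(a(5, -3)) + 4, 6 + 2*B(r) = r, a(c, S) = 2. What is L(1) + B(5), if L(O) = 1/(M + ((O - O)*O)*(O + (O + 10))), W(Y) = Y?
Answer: -1/3 ≈ -0.33333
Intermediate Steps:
B(r) = -3 + r/2
M = 6 (M = 2 + 4 = 6)
L(O) = 1/6 (L(O) = 1/(6 + ((O - O)*O)*(O + (O + 10))) = 1/(6 + (0*O)*(O + (10 + O))) = 1/(6 + 0*(10 + 2*O)) = 1/(6 + 0) = 1/6)
L(1) + B(5) = 1/6 + (-3 + (1/2)*5) = 1/6 + (-3 + 5/2) = 1/6 - 1/2 = -1/3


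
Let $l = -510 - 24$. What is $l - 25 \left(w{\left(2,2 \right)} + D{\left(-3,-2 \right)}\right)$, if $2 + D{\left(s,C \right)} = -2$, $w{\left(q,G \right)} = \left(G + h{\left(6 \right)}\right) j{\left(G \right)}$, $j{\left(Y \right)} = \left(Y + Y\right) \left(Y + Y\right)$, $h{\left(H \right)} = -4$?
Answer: $366$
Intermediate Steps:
$j{\left(Y \right)} = 4 Y^{2}$ ($j{\left(Y \right)} = 2 Y 2 Y = 4 Y^{2}$)
$w{\left(q,G \right)} = 4 G^{2} \left(-4 + G\right)$ ($w{\left(q,G \right)} = \left(G - 4\right) 4 G^{2} = \left(-4 + G\right) 4 G^{2} = 4 G^{2} \left(-4 + G\right)$)
$D{\left(s,C \right)} = -4$ ($D{\left(s,C \right)} = -2 - 2 = -4$)
$l = -534$
$l - 25 \left(w{\left(2,2 \right)} + D{\left(-3,-2 \right)}\right) = -534 - 25 \left(4 \cdot 2^{2} \left(-4 + 2\right) - 4\right) = -534 - 25 \left(4 \cdot 4 \left(-2\right) - 4\right) = -534 - 25 \left(-32 - 4\right) = -534 - -900 = -534 + 900 = 366$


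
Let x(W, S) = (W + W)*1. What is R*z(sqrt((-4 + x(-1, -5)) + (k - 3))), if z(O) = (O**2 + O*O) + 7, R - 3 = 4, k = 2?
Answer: -49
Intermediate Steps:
x(W, S) = 2*W (x(W, S) = (2*W)*1 = 2*W)
R = 7 (R = 3 + 4 = 7)
z(O) = 7 + 2*O**2 (z(O) = (O**2 + O**2) + 7 = 2*O**2 + 7 = 7 + 2*O**2)
R*z(sqrt((-4 + x(-1, -5)) + (k - 3))) = 7*(7 + 2*(sqrt((-4 + 2*(-1)) + (2 - 3)))**2) = 7*(7 + 2*(sqrt((-4 - 2) - 1))**2) = 7*(7 + 2*(sqrt(-6 - 1))**2) = 7*(7 + 2*(sqrt(-7))**2) = 7*(7 + 2*(I*sqrt(7))**2) = 7*(7 + 2*(-7)) = 7*(7 - 14) = 7*(-7) = -49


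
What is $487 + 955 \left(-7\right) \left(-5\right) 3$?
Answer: $100762$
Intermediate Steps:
$487 + 955 \left(-7\right) \left(-5\right) 3 = 487 + 955 \cdot 35 \cdot 3 = 487 + 955 \cdot 105 = 487 + 100275 = 100762$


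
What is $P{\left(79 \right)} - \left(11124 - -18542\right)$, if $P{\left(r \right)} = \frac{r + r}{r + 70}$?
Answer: $- \frac{4420076}{149} \approx -29665.0$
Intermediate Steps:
$P{\left(r \right)} = \frac{2 r}{70 + r}$
$P{\left(79 \right)} - \left(11124 - -18542\right) = 2 \cdot 79 \frac{1}{70 + 79} - \left(11124 - -18542\right) = 2 \cdot 79 \cdot \frac{1}{149} - \left(11124 + 18542\right) = 2 \cdot 79 \cdot \frac{1}{149} - 29666 = \frac{158}{149} - 29666 = - \frac{4420076}{149}$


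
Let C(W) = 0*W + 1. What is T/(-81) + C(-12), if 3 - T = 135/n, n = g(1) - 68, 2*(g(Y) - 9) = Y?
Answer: 328/351 ≈ 0.93447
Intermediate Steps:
g(Y) = 9 + Y/2
n = -117/2 (n = (9 + (½)*1) - 68 = (9 + ½) - 68 = 19/2 - 68 = -117/2 ≈ -58.500)
C(W) = 1 (C(W) = 0 + 1 = 1)
T = 69/13 (T = 3 - 135/(-117/2) = 3 - 135*(-2)/117 = 3 - 1*(-30/13) = 3 + 30/13 = 69/13 ≈ 5.3077)
T/(-81) + C(-12) = (69/13)/(-81) + 1 = (69/13)*(-1/81) + 1 = -23/351 + 1 = 328/351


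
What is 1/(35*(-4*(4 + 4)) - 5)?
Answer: -1/1125 ≈ -0.00088889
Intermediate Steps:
1/(35*(-4*(4 + 4)) - 5) = 1/(35*(-4*8) - 5) = 1/(35*(-32) - 5) = 1/(-1120 - 5) = 1/(-1125) = -1/1125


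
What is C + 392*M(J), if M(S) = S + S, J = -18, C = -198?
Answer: -14310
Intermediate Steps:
M(S) = 2*S
C + 392*M(J) = -198 + 392*(2*(-18)) = -198 + 392*(-36) = -198 - 14112 = -14310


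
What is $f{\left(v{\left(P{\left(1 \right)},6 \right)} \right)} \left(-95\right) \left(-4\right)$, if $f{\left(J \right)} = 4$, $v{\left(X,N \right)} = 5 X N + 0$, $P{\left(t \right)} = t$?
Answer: $1520$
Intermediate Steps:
$v{\left(X,N \right)} = 5 N X$ ($v{\left(X,N \right)} = 5 N X + 0 = 5 N X$)
$f{\left(v{\left(P{\left(1 \right)},6 \right)} \right)} \left(-95\right) \left(-4\right) = 4 \left(-95\right) \left(-4\right) = \left(-380\right) \left(-4\right) = 1520$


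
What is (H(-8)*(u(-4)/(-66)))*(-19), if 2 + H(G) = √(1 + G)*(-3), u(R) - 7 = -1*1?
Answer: -38/11 - 57*I*√7/11 ≈ -3.4545 - 13.71*I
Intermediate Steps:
u(R) = 6 (u(R) = 7 - 1*1 = 7 - 1 = 6)
H(G) = -2 - 3*√(1 + G) (H(G) = -2 + √(1 + G)*(-3) = -2 - 3*√(1 + G))
(H(-8)*(u(-4)/(-66)))*(-19) = ((-2 - 3*√(1 - 8))*(6/(-66)))*(-19) = ((-2 - 3*I*√7)*(6*(-1/66)))*(-19) = ((-2 - 3*I*√7)*(-1/11))*(-19) = (2/11 + 3*I*√7/11)*(-19) = -38/11 - 57*I*√7/11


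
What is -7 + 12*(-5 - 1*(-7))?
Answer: 17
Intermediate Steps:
-7 + 12*(-5 - 1*(-7)) = -7 + 12*(-5 + 7) = -7 + 12*2 = -7 + 24 = 17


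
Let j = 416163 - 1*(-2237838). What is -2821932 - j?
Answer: -5475933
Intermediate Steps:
j = 2654001 (j = 416163 + 2237838 = 2654001)
-2821932 - j = -2821932 - 1*2654001 = -2821932 - 2654001 = -5475933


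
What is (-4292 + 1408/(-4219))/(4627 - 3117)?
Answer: -9054678/3185345 ≈ -2.8426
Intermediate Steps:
(-4292 + 1408/(-4219))/(4627 - 3117) = (-4292 + 1408*(-1/4219))/1510 = (-4292 - 1408/4219)*(1/1510) = -18109356/4219*1/1510 = -9054678/3185345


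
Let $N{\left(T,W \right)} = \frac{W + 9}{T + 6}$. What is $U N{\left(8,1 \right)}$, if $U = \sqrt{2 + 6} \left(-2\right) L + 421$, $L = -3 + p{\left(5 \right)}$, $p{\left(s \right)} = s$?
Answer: $\frac{2105}{7} - \frac{40 \sqrt{2}}{7} \approx 292.63$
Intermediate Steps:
$N{\left(T,W \right)} = \frac{9 + W}{6 + T}$
$L = 2$ ($L = -3 + 5 = 2$)
$U = 421 - 8 \sqrt{2}$ ($U = \sqrt{2 + 6} \left(-2\right) 2 + 421 = \sqrt{8} \left(-2\right) 2 + 421 = 2 \sqrt{2} \left(-2\right) 2 + 421 = - 4 \sqrt{2} \cdot 2 + 421 = - 8 \sqrt{2} + 421 = 421 - 8 \sqrt{2} \approx 409.69$)
$U N{\left(8,1 \right)} = \left(421 - 8 \sqrt{2}\right) \frac{9 + 1}{6 + 8} = \left(421 - 8 \sqrt{2}\right) \frac{1}{14} \cdot 10 = \left(421 - 8 \sqrt{2}\right) \frac{5}{7} = \frac{2105}{7} - \frac{40 \sqrt{2}}{7}$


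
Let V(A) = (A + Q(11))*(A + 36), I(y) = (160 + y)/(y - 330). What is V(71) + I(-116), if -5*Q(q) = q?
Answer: 8208074/1115 ≈ 7361.5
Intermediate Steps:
Q(q) = -q/5
I(y) = (160 + y)/(-330 + y)
V(A) = (36 + A)*(-11/5 + A) (V(A) = (A - ⅕*11)*(A + 36) = (A - 11/5)*(36 + A) = (-11/5 + A)*(36 + A) = (36 + A)*(-11/5 + A))
V(71) + I(-116) = (-396/5 + 71² + (169/5)*71) + (160 - 116)/(-330 - 116) = (-396/5 + 5041 + 11999/5) + 44/(-446) = 36808/5 - 1/446*44 = 36808/5 - 22/223 = 8208074/1115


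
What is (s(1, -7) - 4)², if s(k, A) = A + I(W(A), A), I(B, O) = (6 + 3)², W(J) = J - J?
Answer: 4900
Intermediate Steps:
W(J) = 0
I(B, O) = 81 (I(B, O) = 9² = 81)
s(k, A) = 81 + A (s(k, A) = A + 81 = 81 + A)
(s(1, -7) - 4)² = ((81 - 7) - 4)² = (74 - 4)² = 70² = 4900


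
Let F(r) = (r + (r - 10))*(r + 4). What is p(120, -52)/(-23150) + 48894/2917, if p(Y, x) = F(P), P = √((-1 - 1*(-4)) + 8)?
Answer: 565974303/33764275 + √11/11575 ≈ 16.763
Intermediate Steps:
P = √11 (P = √((-1 + 4) + 8) = √(3 + 8) = √11 ≈ 3.3166)
F(r) = (-10 + 2*r)*(4 + r) (F(r) = (r + (-10 + r))*(4 + r) = (-10 + 2*r)*(4 + r))
p(Y, x) = -18 - 2*√11 (p(Y, x) = -40 - 2*√11 + 2*(√11)² = -40 - 2*√11 + 2*11 = -40 - 2*√11 + 22 = -18 - 2*√11)
p(120, -52)/(-23150) + 48894/2917 = (-18 - 2*√11)/(-23150) + 48894/2917 = (-18 - 2*√11)*(-1/23150) + 48894*(1/2917) = (9/11575 + √11/11575) + 48894/2917 = 565974303/33764275 + √11/11575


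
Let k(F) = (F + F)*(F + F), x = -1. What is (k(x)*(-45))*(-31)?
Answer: 5580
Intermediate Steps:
k(F) = 4*F² (k(F) = (2*F)*(2*F) = 4*F²)
(k(x)*(-45))*(-31) = ((4*(-1)²)*(-45))*(-31) = ((4*1)*(-45))*(-31) = (4*(-45))*(-31) = -180*(-31) = 5580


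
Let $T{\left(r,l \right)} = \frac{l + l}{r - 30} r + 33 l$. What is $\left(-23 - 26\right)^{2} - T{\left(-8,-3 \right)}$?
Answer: $\frac{47524}{19} \approx 2501.3$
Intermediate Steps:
$T{\left(r,l \right)} = 33 l + \frac{2 l r}{-30 + r}$ ($T{\left(r,l \right)} = \frac{2 l}{-30 + r} r + 33 l = \frac{2 l r}{-30 + r} + 33 l = 33 l + \frac{2 l r}{-30 + r}$)
$\left(-23 - 26\right)^{2} - T{\left(-8,-3 \right)} = \left(-23 - 26\right)^{2} - 5 \left(-3\right) \frac{1}{-30 - 8} \left(-198 + 7 \left(-8\right)\right) = \left(-49\right)^{2} - 5 \left(-3\right) \frac{1}{-38} \left(-198 - 56\right) = 2401 - 5 \left(-3\right) \left(- \frac{1}{38}\right) \left(-254\right) = 2401 - - \frac{1905}{19} = 2401 + \frac{1905}{19} = \frac{47524}{19}$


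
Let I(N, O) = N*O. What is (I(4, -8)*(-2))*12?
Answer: 768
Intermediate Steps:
(I(4, -8)*(-2))*12 = ((4*(-8))*(-2))*12 = -32*(-2)*12 = 64*12 = 768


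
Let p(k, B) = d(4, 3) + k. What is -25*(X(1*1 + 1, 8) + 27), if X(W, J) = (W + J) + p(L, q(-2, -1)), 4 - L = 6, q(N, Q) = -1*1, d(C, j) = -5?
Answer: -750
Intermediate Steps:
q(N, Q) = -1
L = -2 (L = 4 - 1*6 = 4 - 6 = -2)
p(k, B) = -5 + k
X(W, J) = -7 + J + W (X(W, J) = (W + J) + (-5 - 2) = (J + W) - 7 = -7 + J + W)
-25*(X(1*1 + 1, 8) + 27) = -25*((-7 + 8 + (1*1 + 1)) + 27) = -25*((-7 + 8 + (1 + 1)) + 27) = -25*((-7 + 8 + 2) + 27) = -25*(3 + 27) = -25*30 = -750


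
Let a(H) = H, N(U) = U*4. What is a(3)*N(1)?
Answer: 12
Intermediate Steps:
N(U) = 4*U
a(3)*N(1) = 3*(4*1) = 3*4 = 12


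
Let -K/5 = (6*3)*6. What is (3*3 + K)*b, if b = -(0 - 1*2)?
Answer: -1062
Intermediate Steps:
K = -540 (K = -5*6*3*6 = -90*6 = -5*108 = -540)
b = 2 (b = -(0 - 2) = -1*(-2) = 2)
(3*3 + K)*b = (3*3 - 540)*2 = (9 - 540)*2 = -531*2 = -1062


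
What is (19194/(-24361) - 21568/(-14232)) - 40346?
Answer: -1748492252644/43338219 ≈ -40345.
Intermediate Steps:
(19194/(-24361) - 21568/(-14232)) - 40346 = (19194*(-1/24361) - 21568*(-1/14232)) - 40346 = (-19194/24361 + 2696/1779) - 40346 = 31531130/43338219 - 40346 = -1748492252644/43338219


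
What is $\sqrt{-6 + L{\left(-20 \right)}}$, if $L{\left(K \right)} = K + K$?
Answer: $i \sqrt{46} \approx 6.7823 i$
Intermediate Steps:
$L{\left(K \right)} = 2 K$
$\sqrt{-6 + L{\left(-20 \right)}} = \sqrt{-6 + 2 \left(-20\right)} = \sqrt{-6 - 40} = \sqrt{-46} = i \sqrt{46}$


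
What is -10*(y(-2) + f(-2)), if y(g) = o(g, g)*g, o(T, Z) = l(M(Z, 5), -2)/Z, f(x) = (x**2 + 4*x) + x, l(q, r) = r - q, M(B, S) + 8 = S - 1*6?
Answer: -10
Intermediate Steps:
M(B, S) = -14 + S (M(B, S) = -8 + (S - 1*6) = -8 + (S - 6) = -8 + (-6 + S) = -14 + S)
f(x) = x**2 + 5*x
o(T, Z) = 7/Z (o(T, Z) = (-2 - (-14 + 5))/Z = (-2 - 1*(-9))/Z = (-2 + 9)/Z = 7/Z)
y(g) = 7 (y(g) = (7/g)*g = 7)
-10*(y(-2) + f(-2)) = -10*(7 - 2*(5 - 2)) = -10*(7 - 2*3) = -10*(7 - 6) = -10*1 = -10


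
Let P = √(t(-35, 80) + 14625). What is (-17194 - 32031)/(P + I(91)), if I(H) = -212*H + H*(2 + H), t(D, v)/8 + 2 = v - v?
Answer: 76151075/16750376 + 49225*√14609/117252632 ≈ 4.5970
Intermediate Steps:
t(D, v) = -16 (t(D, v) = -16 + 8*(v - v) = -16 + 8*0 = -16 + 0 = -16)
P = √14609 (P = √(-16 + 14625) = √14609 ≈ 120.87)
(-17194 - 32031)/(P + I(91)) = (-17194 - 32031)/(√14609 + 91*(-210 + 91)) = -49225/(√14609 + 91*(-119)) = -49225/(√14609 - 10829) = -49225/(-10829 + √14609)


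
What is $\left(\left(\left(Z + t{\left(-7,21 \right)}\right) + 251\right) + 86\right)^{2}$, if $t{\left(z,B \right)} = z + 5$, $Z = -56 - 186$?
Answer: $8649$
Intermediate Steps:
$Z = -242$ ($Z = -56 - 186 = -242$)
$t{\left(z,B \right)} = 5 + z$
$\left(\left(\left(Z + t{\left(-7,21 \right)}\right) + 251\right) + 86\right)^{2} = \left(\left(\left(-242 + \left(5 - 7\right)\right) + 251\right) + 86\right)^{2} = \left(\left(\left(-242 - 2\right) + 251\right) + 86\right)^{2} = \left(\left(-244 + 251\right) + 86\right)^{2} = \left(7 + 86\right)^{2} = 93^{2} = 8649$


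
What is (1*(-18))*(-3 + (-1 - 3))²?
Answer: -882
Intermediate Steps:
(1*(-18))*(-3 + (-1 - 3))² = -18*(-3 - 4)² = -18*(-7)² = -18*49 = -882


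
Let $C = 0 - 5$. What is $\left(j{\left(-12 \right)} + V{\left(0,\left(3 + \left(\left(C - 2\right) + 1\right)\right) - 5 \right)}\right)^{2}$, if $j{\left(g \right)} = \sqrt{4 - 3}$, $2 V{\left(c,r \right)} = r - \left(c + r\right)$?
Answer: $1$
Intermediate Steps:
$C = -5$
$V{\left(c,r \right)} = - \frac{c}{2}$ ($V{\left(c,r \right)} = \frac{r - \left(c + r\right)}{2} = \frac{\left(-1\right) c}{2} = - \frac{c}{2}$)
$j{\left(g \right)} = 1$ ($j{\left(g \right)} = \sqrt{1} = 1$)
$\left(j{\left(-12 \right)} + V{\left(0,\left(3 + \left(\left(C - 2\right) + 1\right)\right) - 5 \right)}\right)^{2} = \left(1 - 0\right)^{2} = \left(1 + 0\right)^{2} = 1^{2} = 1$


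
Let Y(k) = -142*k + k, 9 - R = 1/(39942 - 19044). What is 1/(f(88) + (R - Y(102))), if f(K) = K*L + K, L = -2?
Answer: 20898/298904093 ≈ 6.9915e-5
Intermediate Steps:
f(K) = -K (f(K) = K*(-2) + K = -2*K + K = -K)
R = 188081/20898 (R = 9 - 1/(39942 - 19044) = 9 - 1/20898 = 188081/20898 ≈ 9.0000)
Y(k) = -141*k
1/(f(88) + (R - Y(102))) = 1/(-1*88 + (188081/20898 - (-141)*102)) = 1/(-88 + (188081/20898 - 1*(-14382))) = 1/(-88 + (188081/20898 + 14382)) = 1/(-88 + 300743117/20898) = 1/(298904093/20898) = 20898/298904093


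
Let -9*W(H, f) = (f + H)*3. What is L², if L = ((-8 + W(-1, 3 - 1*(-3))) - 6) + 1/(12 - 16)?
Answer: 36481/144 ≈ 253.34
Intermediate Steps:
W(H, f) = -H/3 - f/3 (W(H, f) = -(f + H)*3/9 = -(H + f)*3/9 = -(3*H + 3*f)/9 = -H/3 - f/3)
L = -191/12 (L = ((-8 + (-⅓*(-1) - (3 - 1*(-3))/3)) - 6) + 1/(12 - 16) = ((-8 + (⅓ - (3 + 3)/3)) - 6) + 1/(-4) = ((-8 + (⅓ - ⅓*6)) - 6) - ¼ = ((-8 + (⅓ - 2)) - 6) - ¼ = ((-8 - 5/3) - 6) - ¼ = (-29/3 - 6) - ¼ = -47/3 - ¼ = -191/12 ≈ -15.917)
L² = (-191/12)² = 36481/144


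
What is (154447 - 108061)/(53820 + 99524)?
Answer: 23193/76672 ≈ 0.30250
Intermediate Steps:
(154447 - 108061)/(53820 + 99524) = 46386/153344 = 46386*(1/153344) = 23193/76672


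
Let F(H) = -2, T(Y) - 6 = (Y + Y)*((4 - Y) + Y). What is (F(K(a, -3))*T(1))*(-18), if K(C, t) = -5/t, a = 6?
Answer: 504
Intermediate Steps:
T(Y) = 6 + 8*Y (T(Y) = 6 + (Y + Y)*((4 - Y) + Y) = 6 + (2*Y)*4 = 6 + 8*Y)
(F(K(a, -3))*T(1))*(-18) = -2*(6 + 8*1)*(-18) = -2*(6 + 8)*(-18) = -2*14*(-18) = -28*(-18) = 504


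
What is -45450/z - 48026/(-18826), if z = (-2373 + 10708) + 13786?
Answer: 103370723/208224973 ≈ 0.49644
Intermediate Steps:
z = 22121 (z = 8335 + 13786 = 22121)
-45450/z - 48026/(-18826) = -45450/22121 - 48026/(-18826) = -45450*1/22121 - 48026*(-1/18826) = -45450/22121 + 24013/9413 = 103370723/208224973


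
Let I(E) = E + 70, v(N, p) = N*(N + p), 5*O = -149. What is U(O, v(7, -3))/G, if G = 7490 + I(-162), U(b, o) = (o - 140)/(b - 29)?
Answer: 20/77679 ≈ 0.00025747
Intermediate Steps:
O = -149/5 (O = (1/5)*(-149) = -149/5 ≈ -29.800)
I(E) = 70 + E
U(b, o) = (-140 + o)/(-29 + b)
G = 7398 (G = 7490 + (70 - 162) = 7490 - 92 = 7398)
U(O, v(7, -3))/G = ((-140 + 7*(7 - 3))/(-29 - 149/5))/7398 = ((-140 + 7*4)/(-294/5))*(1/7398) = -5*(-140 + 28)/294*(1/7398) = -5/294*(-112)*(1/7398) = (40/21)*(1/7398) = 20/77679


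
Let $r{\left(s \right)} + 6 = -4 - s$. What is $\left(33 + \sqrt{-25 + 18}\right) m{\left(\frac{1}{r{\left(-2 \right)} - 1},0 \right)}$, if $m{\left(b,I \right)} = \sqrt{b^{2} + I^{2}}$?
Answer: $\frac{11}{3} + \frac{i \sqrt{7}}{9} \approx 3.6667 + 0.29397 i$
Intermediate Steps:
$r{\left(s \right)} = -10 - s$ ($r{\left(s \right)} = -6 - \left(4 + s\right) = -10 - s$)
$m{\left(b,I \right)} = \sqrt{I^{2} + b^{2}}$
$\left(33 + \sqrt{-25 + 18}\right) m{\left(\frac{1}{r{\left(-2 \right)} - 1},0 \right)} = \left(33 + \sqrt{-25 + 18}\right) \sqrt{0^{2} + \left(\frac{1}{\left(-10 - -2\right) - 1}\right)^{2}} = \left(33 + \sqrt{-7}\right) \sqrt{0 + \left(\frac{1}{\left(-10 + 2\right) - 1}\right)^{2}} = \left(33 + i \sqrt{7}\right) \sqrt{0 + \left(\frac{1}{-8 - 1}\right)^{2}} = \left(33 + i \sqrt{7}\right) \sqrt{0 + \left(\frac{1}{-9}\right)^{2}} = \left(33 + i \sqrt{7}\right) \sqrt{0 + \left(- \frac{1}{9}\right)^{2}} = \left(33 + i \sqrt{7}\right) \sqrt{0 + \frac{1}{81}} = \frac{33 + i \sqrt{7}}{9} = \left(33 + i \sqrt{7}\right) \frac{1}{9} = \frac{11}{3} + \frac{i \sqrt{7}}{9}$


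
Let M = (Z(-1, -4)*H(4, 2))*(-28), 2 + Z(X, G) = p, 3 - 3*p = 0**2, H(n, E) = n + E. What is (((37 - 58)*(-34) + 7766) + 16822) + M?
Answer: 25470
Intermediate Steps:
H(n, E) = E + n
p = 1 (p = 1 - 1/3*0**2 = 1 - 1/3*0 = 1 + 0 = 1)
Z(X, G) = -1 (Z(X, G) = -2 + 1 = -1)
M = 168 (M = -(2 + 4)*(-28) = -1*6*(-28) = -6*(-28) = 168)
(((37 - 58)*(-34) + 7766) + 16822) + M = (((37 - 58)*(-34) + 7766) + 16822) + 168 = ((-21*(-34) + 7766) + 16822) + 168 = ((714 + 7766) + 16822) + 168 = (8480 + 16822) + 168 = 25302 + 168 = 25470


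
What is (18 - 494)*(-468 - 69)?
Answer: 255612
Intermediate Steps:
(18 - 494)*(-468 - 69) = -476*(-537) = 255612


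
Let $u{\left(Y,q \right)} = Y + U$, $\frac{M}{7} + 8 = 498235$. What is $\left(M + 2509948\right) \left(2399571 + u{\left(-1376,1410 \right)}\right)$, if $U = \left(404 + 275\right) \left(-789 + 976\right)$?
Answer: $15144788511216$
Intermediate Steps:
$M = 3487589$ ($M = -56 + 7 \cdot 498235 = -56 + 3487645 = 3487589$)
$U = 126973$ ($U = 679 \cdot 187 = 126973$)
$u{\left(Y,q \right)} = 126973 + Y$ ($u{\left(Y,q \right)} = Y + 126973 = 126973 + Y$)
$\left(M + 2509948\right) \left(2399571 + u{\left(-1376,1410 \right)}\right) = \left(3487589 + 2509948\right) \left(2399571 + \left(126973 - 1376\right)\right) = 5997537 \left(2399571 + 125597\right) = 5997537 \cdot 2525168 = 15144788511216$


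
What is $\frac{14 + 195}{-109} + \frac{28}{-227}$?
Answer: $- \frac{50495}{24743} \approx -2.0408$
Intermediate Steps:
$\frac{14 + 195}{-109} + \frac{28}{-227} = 209 \left(- \frac{1}{109}\right) + 28 \left(- \frac{1}{227}\right) = - \frac{209}{109} - \frac{28}{227} = - \frac{50495}{24743}$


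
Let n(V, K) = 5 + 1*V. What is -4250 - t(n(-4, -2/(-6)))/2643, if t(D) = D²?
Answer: -11232751/2643 ≈ -4250.0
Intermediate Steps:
n(V, K) = 5 + V
-4250 - t(n(-4, -2/(-6)))/2643 = -4250 - (5 - 4)²/2643 = -4250 - 1²/2643 = -4250 - 1/2643 = -11232751/2643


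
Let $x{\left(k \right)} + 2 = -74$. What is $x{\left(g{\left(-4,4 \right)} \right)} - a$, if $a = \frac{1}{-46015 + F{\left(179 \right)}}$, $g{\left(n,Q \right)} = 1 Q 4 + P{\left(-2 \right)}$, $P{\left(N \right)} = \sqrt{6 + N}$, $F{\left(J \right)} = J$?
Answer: $- \frac{3483535}{45836} \approx -76.0$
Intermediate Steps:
$g{\left(n,Q \right)} = 2 + 4 Q$ ($g{\left(n,Q \right)} = 1 Q 4 + \sqrt{6 - 2} = Q 4 + \sqrt{4} = 4 Q + 2 = 2 + 4 Q$)
$a = - \frac{1}{45836}$ ($a = \frac{1}{-46015 + 179} = \frac{1}{-45836} = - \frac{1}{45836} \approx -2.1817 \cdot 10^{-5}$)
$x{\left(k \right)} = -76$ ($x{\left(k \right)} = -2 - 74 = -76$)
$x{\left(g{\left(-4,4 \right)} \right)} - a = -76 - - \frac{1}{45836} = -76 + \frac{1}{45836} = - \frac{3483535}{45836}$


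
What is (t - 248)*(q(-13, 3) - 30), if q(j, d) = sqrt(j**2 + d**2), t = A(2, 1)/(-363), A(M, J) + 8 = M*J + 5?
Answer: 900230/121 - 90023*sqrt(178)/363 ≈ 4131.2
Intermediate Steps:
A(M, J) = -3 + J*M (A(M, J) = -8 + (M*J + 5) = -8 + (J*M + 5) = -8 + (5 + J*M) = -3 + J*M)
t = 1/363 (t = (-3 + 1*2)/(-363) = (-3 + 2)*(-1/363) = -1*(-1/363) = 1/363 ≈ 0.0027548)
q(j, d) = sqrt(d**2 + j**2)
(t - 248)*(q(-13, 3) - 30) = (1/363 - 248)*(sqrt(3**2 + (-13)**2) - 30) = -90023*(sqrt(9 + 169) - 30)/363 = -90023*(sqrt(178) - 30)/363 = -90023*(-30 + sqrt(178))/363 = 900230/121 - 90023*sqrt(178)/363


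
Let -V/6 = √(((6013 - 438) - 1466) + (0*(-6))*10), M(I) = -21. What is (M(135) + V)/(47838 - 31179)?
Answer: -7/5553 - 2*√4109/5553 ≈ -0.024348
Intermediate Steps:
V = -6*√4109 (V = -6*√(((6013 - 438) - 1466) + (0*(-6))*10) = -6*√((5575 - 1466) + 0*10) = -6*√(4109 + 0) = -6*√4109 ≈ -384.61)
(M(135) + V)/(47838 - 31179) = (-21 - 6*√4109)/(47838 - 31179) = (-21 - 6*√4109)/16659 = (-21 - 6*√4109)*(1/16659) = -7/5553 - 2*√4109/5553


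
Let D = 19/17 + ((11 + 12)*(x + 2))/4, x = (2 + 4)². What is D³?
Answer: 416330716563/39304 ≈ 1.0593e+7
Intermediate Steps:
x = 36 (x = 6² = 36)
D = 7467/34 (D = 19/17 + ((11 + 12)*(36 + 2))/4 = 19*(1/17) + (23*38)*(¼) = 19/17 + 874*(¼) = 19/17 + 437/2 = 7467/34 ≈ 219.62)
D³ = (7467/34)³ = 416330716563/39304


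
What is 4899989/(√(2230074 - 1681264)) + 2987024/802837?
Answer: 2987024/802837 + 4899989*√548810/548810 ≈ 6618.0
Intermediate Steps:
4899989/(√(2230074 - 1681264)) + 2987024/802837 = 4899989/(√548810) + 2987024*(1/802837) = 4899989*(√548810/548810) + 2987024/802837 = 4899989*√548810/548810 + 2987024/802837 = 2987024/802837 + 4899989*√548810/548810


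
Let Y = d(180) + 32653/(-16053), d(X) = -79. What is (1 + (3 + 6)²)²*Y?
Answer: -8746848160/16053 ≈ -5.4487e+5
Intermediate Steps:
Y = -1300840/16053 (Y = -79 + 32653/(-16053) = -79 + 32653*(-1/16053) = -79 - 32653/16053 = -1300840/16053 ≈ -81.034)
(1 + (3 + 6)²)²*Y = (1 + (3 + 6)²)²*(-1300840/16053) = (1 + 9²)²*(-1300840/16053) = (1 + 81)²*(-1300840/16053) = 82²*(-1300840/16053) = 6724*(-1300840/16053) = -8746848160/16053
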